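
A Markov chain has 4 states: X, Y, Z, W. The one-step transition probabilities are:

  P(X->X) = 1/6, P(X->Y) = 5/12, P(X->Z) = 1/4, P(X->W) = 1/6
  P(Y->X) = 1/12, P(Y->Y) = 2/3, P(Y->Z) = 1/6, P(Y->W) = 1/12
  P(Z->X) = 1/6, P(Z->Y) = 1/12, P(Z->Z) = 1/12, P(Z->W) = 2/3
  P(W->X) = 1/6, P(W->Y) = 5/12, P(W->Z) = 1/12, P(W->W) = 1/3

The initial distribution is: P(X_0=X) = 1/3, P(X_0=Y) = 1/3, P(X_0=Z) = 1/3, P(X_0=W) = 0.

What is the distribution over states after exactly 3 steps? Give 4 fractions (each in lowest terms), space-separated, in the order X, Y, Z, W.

Propagating the distribution step by step (d_{t+1} = d_t * P):
d_0 = (X=1/3, Y=1/3, Z=1/3, W=0)
  d_1[X] = 1/3*1/6 + 1/3*1/12 + 1/3*1/6 + 0*1/6 = 5/36
  d_1[Y] = 1/3*5/12 + 1/3*2/3 + 1/3*1/12 + 0*5/12 = 7/18
  d_1[Z] = 1/3*1/4 + 1/3*1/6 + 1/3*1/12 + 0*1/12 = 1/6
  d_1[W] = 1/3*1/6 + 1/3*1/12 + 1/3*2/3 + 0*1/3 = 11/36
d_1 = (X=5/36, Y=7/18, Z=1/6, W=11/36)
  d_2[X] = 5/36*1/6 + 7/18*1/12 + 1/6*1/6 + 11/36*1/6 = 29/216
  d_2[Y] = 5/36*5/12 + 7/18*2/3 + 1/6*1/12 + 11/36*5/12 = 11/24
  d_2[Z] = 5/36*1/4 + 7/18*1/6 + 1/6*1/12 + 11/36*1/12 = 5/36
  d_2[W] = 5/36*1/6 + 7/18*1/12 + 1/6*2/3 + 11/36*1/3 = 29/108
d_2 = (X=29/216, Y=11/24, Z=5/36, W=29/108)
  d_3[X] = 29/216*1/6 + 11/24*1/12 + 5/36*1/6 + 29/108*1/6 = 37/288
  d_3[Y] = 29/216*5/12 + 11/24*2/3 + 5/36*1/12 + 29/108*5/12 = 419/864
  d_3[Z] = 29/216*1/4 + 11/24*1/6 + 5/36*1/12 + 29/108*1/12 = 373/2592
  d_3[W] = 29/216*1/6 + 11/24*1/12 + 5/36*2/3 + 29/108*1/3 = 629/2592
d_3 = (X=37/288, Y=419/864, Z=373/2592, W=629/2592)

Answer: 37/288 419/864 373/2592 629/2592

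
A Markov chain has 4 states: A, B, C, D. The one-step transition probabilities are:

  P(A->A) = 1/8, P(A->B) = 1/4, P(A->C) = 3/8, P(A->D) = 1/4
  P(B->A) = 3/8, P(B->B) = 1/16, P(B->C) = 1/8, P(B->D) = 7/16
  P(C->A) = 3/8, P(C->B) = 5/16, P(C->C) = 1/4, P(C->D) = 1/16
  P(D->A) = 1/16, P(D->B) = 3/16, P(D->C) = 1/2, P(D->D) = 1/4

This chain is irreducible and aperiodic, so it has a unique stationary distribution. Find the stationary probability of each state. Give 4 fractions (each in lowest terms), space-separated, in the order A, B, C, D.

The stationary distribution satisfies pi = pi * P, i.e.:
  pi_A = 1/8*pi_A + 3/8*pi_B + 3/8*pi_C + 1/16*pi_D
  pi_B = 1/4*pi_A + 1/16*pi_B + 5/16*pi_C + 3/16*pi_D
  pi_C = 3/8*pi_A + 1/8*pi_B + 1/4*pi_C + 1/2*pi_D
  pi_D = 1/4*pi_A + 7/16*pi_B + 1/16*pi_C + 1/4*pi_D
with normalization: pi_A + pi_B + pi_C + pi_D = 1.

Using the first 3 balance equations plus normalization, the linear system A*pi = b is:
  [-7/8, 3/8, 3/8, 1/16] . pi = 0
  [1/4, -15/16, 5/16, 3/16] . pi = 0
  [3/8, 1/8, -3/4, 1/2] . pi = 0
  [1, 1, 1, 1] . pi = 1

Solving yields:
  pi_A = 691/2855
  pi_B = 613/2855
  pi_C = 889/2855
  pi_D = 662/2855

Verification (pi * P):
  691/2855*1/8 + 613/2855*3/8 + 889/2855*3/8 + 662/2855*1/16 = 691/2855 = pi_A  (ok)
  691/2855*1/4 + 613/2855*1/16 + 889/2855*5/16 + 662/2855*3/16 = 613/2855 = pi_B  (ok)
  691/2855*3/8 + 613/2855*1/8 + 889/2855*1/4 + 662/2855*1/2 = 889/2855 = pi_C  (ok)
  691/2855*1/4 + 613/2855*7/16 + 889/2855*1/16 + 662/2855*1/4 = 662/2855 = pi_D  (ok)

Answer: 691/2855 613/2855 889/2855 662/2855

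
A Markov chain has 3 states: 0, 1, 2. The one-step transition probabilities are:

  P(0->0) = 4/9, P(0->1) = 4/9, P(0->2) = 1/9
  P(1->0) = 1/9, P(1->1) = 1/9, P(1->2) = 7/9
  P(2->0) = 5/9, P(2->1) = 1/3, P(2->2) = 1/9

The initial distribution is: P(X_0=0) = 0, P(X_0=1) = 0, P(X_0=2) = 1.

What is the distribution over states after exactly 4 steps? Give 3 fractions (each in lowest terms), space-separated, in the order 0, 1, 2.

Propagating the distribution step by step (d_{t+1} = d_t * P):
d_0 = (0=0, 1=0, 2=1)
  d_1[0] = 0*4/9 + 0*1/9 + 1*5/9 = 5/9
  d_1[1] = 0*4/9 + 0*1/9 + 1*1/3 = 1/3
  d_1[2] = 0*1/9 + 0*7/9 + 1*1/9 = 1/9
d_1 = (0=5/9, 1=1/3, 2=1/9)
  d_2[0] = 5/9*4/9 + 1/3*1/9 + 1/9*5/9 = 28/81
  d_2[1] = 5/9*4/9 + 1/3*1/9 + 1/9*1/3 = 26/81
  d_2[2] = 5/9*1/9 + 1/3*7/9 + 1/9*1/9 = 1/3
d_2 = (0=28/81, 1=26/81, 2=1/3)
  d_3[0] = 28/81*4/9 + 26/81*1/9 + 1/3*5/9 = 91/243
  d_3[1] = 28/81*4/9 + 26/81*1/9 + 1/3*1/3 = 73/243
  d_3[2] = 28/81*1/9 + 26/81*7/9 + 1/3*1/9 = 79/243
d_3 = (0=91/243, 1=73/243, 2=79/243)
  d_4[0] = 91/243*4/9 + 73/243*1/9 + 79/243*5/9 = 832/2187
  d_4[1] = 91/243*4/9 + 73/243*1/9 + 79/243*1/3 = 674/2187
  d_4[2] = 91/243*1/9 + 73/243*7/9 + 79/243*1/9 = 227/729
d_4 = (0=832/2187, 1=674/2187, 2=227/729)

Answer: 832/2187 674/2187 227/729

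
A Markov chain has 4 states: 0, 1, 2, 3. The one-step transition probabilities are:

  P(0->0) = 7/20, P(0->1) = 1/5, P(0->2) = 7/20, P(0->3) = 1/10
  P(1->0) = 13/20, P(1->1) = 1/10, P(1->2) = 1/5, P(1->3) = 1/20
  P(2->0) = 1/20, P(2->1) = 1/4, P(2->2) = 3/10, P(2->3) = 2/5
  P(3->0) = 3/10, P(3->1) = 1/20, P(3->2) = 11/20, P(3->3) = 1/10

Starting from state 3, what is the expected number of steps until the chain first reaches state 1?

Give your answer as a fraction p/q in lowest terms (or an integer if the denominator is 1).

Answer: 455/74

Derivation:
Let h_i = expected steps to first reach 1 from state i.
Boundary: h_1 = 0.
First-step equations for the other states:
  h_0 = 1 + 7/20*h_0 + 1/5*h_1 + 7/20*h_2 + 1/10*h_3
  h_2 = 1 + 1/20*h_0 + 1/4*h_1 + 3/10*h_2 + 2/5*h_3
  h_3 = 1 + 3/10*h_0 + 1/20*h_1 + 11/20*h_2 + 1/10*h_3

Substituting h_1 = 0 and rearranging gives the linear system (I - Q) h = 1:
  [13/20, -7/20, -1/10] . (h_0, h_2, h_3) = 1
  [-1/20, 7/10, -2/5] . (h_0, h_2, h_3) = 1
  [-3/10, -11/20, 9/10] . (h_0, h_2, h_3) = 1

Solving yields:
  h_0 = 198/37
  h_2 = 197/37
  h_3 = 455/74

Starting state is 3, so the expected hitting time is h_3 = 455/74.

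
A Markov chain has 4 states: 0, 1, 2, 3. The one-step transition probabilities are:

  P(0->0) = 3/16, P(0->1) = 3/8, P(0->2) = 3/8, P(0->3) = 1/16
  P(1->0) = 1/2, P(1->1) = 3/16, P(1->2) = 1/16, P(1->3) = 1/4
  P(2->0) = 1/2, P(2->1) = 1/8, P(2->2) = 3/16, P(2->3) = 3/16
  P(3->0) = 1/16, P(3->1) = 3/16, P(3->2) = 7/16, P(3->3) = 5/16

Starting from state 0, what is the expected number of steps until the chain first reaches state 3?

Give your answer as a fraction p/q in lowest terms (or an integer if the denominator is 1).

Answer: 5456/779

Derivation:
Let h_i = expected steps to first reach 3 from state i.
Boundary: h_3 = 0.
First-step equations for the other states:
  h_0 = 1 + 3/16*h_0 + 3/8*h_1 + 3/8*h_2 + 1/16*h_3
  h_1 = 1 + 1/2*h_0 + 3/16*h_1 + 1/16*h_2 + 1/4*h_3
  h_2 = 1 + 1/2*h_0 + 1/8*h_1 + 3/16*h_2 + 3/16*h_3

Substituting h_3 = 0 and rearranging gives the linear system (I - Q) h = 1:
  [13/16, -3/8, -3/8] . (h_0, h_1, h_2) = 1
  [-1/2, 13/16, -1/16] . (h_0, h_1, h_2) = 1
  [-1/2, -1/8, 13/16] . (h_0, h_1, h_2) = 1

Solving yields:
  h_0 = 5456/779
  h_1 = 4704/779
  h_2 = 5040/779

Starting state is 0, so the expected hitting time is h_0 = 5456/779.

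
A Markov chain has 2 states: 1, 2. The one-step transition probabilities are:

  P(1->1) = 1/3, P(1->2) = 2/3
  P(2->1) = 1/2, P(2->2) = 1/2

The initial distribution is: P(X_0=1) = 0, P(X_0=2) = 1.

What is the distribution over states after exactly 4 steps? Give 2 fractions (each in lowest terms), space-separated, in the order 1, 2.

Propagating the distribution step by step (d_{t+1} = d_t * P):
d_0 = (1=0, 2=1)
  d_1[1] = 0*1/3 + 1*1/2 = 1/2
  d_1[2] = 0*2/3 + 1*1/2 = 1/2
d_1 = (1=1/2, 2=1/2)
  d_2[1] = 1/2*1/3 + 1/2*1/2 = 5/12
  d_2[2] = 1/2*2/3 + 1/2*1/2 = 7/12
d_2 = (1=5/12, 2=7/12)
  d_3[1] = 5/12*1/3 + 7/12*1/2 = 31/72
  d_3[2] = 5/12*2/3 + 7/12*1/2 = 41/72
d_3 = (1=31/72, 2=41/72)
  d_4[1] = 31/72*1/3 + 41/72*1/2 = 185/432
  d_4[2] = 31/72*2/3 + 41/72*1/2 = 247/432
d_4 = (1=185/432, 2=247/432)

Answer: 185/432 247/432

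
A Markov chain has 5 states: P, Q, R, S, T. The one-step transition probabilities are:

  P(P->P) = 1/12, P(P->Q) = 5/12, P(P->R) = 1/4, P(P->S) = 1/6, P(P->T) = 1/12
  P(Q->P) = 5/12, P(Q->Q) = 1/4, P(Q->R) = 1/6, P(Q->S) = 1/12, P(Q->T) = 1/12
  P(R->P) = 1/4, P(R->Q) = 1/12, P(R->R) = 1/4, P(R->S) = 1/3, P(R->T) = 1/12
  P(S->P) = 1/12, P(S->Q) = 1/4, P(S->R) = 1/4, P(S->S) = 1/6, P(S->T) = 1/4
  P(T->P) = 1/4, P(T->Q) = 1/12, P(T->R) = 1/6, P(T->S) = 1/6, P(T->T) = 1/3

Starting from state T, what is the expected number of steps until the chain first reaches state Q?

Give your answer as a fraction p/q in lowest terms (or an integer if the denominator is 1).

Let h_i = expected steps to first reach Q from state i.
Boundary: h_Q = 0.
First-step equations for the other states:
  h_P = 1 + 1/12*h_P + 5/12*h_Q + 1/4*h_R + 1/6*h_S + 1/12*h_T
  h_R = 1 + 1/4*h_P + 1/12*h_Q + 1/4*h_R + 1/3*h_S + 1/12*h_T
  h_S = 1 + 1/12*h_P + 1/4*h_Q + 1/4*h_R + 1/6*h_S + 1/4*h_T
  h_T = 1 + 1/4*h_P + 1/12*h_Q + 1/6*h_R + 1/6*h_S + 1/3*h_T

Substituting h_Q = 0 and rearranging gives the linear system (I - Q) h = 1:
  [11/12, -1/4, -1/6, -1/12] . (h_P, h_R, h_S, h_T) = 1
  [-1/4, 3/4, -1/3, -1/12] . (h_P, h_R, h_S, h_T) = 1
  [-1/12, -1/4, 5/6, -1/4] . (h_P, h_R, h_S, h_T) = 1
  [-1/4, -1/6, -1/6, 2/3] . (h_P, h_R, h_S, h_T) = 1

Solving yields:
  h_P = 3900/979
  h_R = 5352/979
  h_S = 4812/979
  h_T = 5472/979

Starting state is T, so the expected hitting time is h_T = 5472/979.

Answer: 5472/979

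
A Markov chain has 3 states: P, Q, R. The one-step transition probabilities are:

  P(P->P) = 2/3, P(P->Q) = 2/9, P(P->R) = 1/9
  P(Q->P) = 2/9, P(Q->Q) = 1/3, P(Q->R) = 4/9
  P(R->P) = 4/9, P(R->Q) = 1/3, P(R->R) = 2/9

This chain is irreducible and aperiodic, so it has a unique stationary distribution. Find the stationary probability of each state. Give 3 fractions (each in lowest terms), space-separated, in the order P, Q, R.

Answer: 30/61 17/61 14/61

Derivation:
The stationary distribution satisfies pi = pi * P, i.e.:
  pi_P = 2/3*pi_P + 2/9*pi_Q + 4/9*pi_R
  pi_Q = 2/9*pi_P + 1/3*pi_Q + 1/3*pi_R
  pi_R = 1/9*pi_P + 4/9*pi_Q + 2/9*pi_R
with normalization: pi_P + pi_Q + pi_R = 1.

Using the first 2 balance equations plus normalization, the linear system A*pi = b is:
  [-1/3, 2/9, 4/9] . pi = 0
  [2/9, -2/3, 1/3] . pi = 0
  [1, 1, 1] . pi = 1

Solving yields:
  pi_P = 30/61
  pi_Q = 17/61
  pi_R = 14/61

Verification (pi * P):
  30/61*2/3 + 17/61*2/9 + 14/61*4/9 = 30/61 = pi_P  (ok)
  30/61*2/9 + 17/61*1/3 + 14/61*1/3 = 17/61 = pi_Q  (ok)
  30/61*1/9 + 17/61*4/9 + 14/61*2/9 = 14/61 = pi_R  (ok)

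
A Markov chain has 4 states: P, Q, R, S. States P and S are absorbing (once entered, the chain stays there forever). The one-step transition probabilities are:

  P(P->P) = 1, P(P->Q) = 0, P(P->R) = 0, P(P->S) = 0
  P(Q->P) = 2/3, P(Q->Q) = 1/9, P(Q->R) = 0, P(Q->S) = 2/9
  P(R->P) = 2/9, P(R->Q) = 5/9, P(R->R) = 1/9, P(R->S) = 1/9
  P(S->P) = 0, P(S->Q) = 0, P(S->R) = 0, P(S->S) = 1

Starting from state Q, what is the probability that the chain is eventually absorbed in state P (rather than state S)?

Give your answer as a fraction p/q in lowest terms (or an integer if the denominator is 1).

Let a_i = P(absorbed in P | start in state i).
Boundary conditions: a_P = 1, a_S = 0.
For each transient state i, a_i = sum_j P(i->j) * a_j:
  a_Q = 2/3*a_P + 1/9*a_Q + 0*a_R + 2/9*a_S
  a_R = 2/9*a_P + 5/9*a_Q + 1/9*a_R + 1/9*a_S

Substituting a_P = 1 and a_S = 0, rearrange to (I - Q) a = r where r[i] = P(i -> P):
  [8/9, 0] . (a_Q, a_R) = 2/3
  [-5/9, 8/9] . (a_Q, a_R) = 2/9

Solving yields:
  a_Q = 3/4
  a_R = 23/32

Starting state is Q, so the absorption probability is a_Q = 3/4.

Answer: 3/4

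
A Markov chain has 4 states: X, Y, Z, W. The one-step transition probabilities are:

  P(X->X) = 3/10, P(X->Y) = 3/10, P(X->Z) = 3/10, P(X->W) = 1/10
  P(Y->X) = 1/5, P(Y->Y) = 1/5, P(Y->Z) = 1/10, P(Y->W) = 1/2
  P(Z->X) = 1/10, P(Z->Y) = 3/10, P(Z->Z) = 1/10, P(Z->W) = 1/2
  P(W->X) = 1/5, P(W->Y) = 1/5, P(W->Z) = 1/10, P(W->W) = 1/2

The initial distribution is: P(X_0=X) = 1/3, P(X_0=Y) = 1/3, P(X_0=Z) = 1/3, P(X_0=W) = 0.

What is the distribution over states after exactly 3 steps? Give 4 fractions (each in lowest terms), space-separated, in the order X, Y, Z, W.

Propagating the distribution step by step (d_{t+1} = d_t * P):
d_0 = (X=1/3, Y=1/3, Z=1/3, W=0)
  d_1[X] = 1/3*3/10 + 1/3*1/5 + 1/3*1/10 + 0*1/5 = 1/5
  d_1[Y] = 1/3*3/10 + 1/3*1/5 + 1/3*3/10 + 0*1/5 = 4/15
  d_1[Z] = 1/3*3/10 + 1/3*1/10 + 1/3*1/10 + 0*1/10 = 1/6
  d_1[W] = 1/3*1/10 + 1/3*1/2 + 1/3*1/2 + 0*1/2 = 11/30
d_1 = (X=1/5, Y=4/15, Z=1/6, W=11/30)
  d_2[X] = 1/5*3/10 + 4/15*1/5 + 1/6*1/10 + 11/30*1/5 = 61/300
  d_2[Y] = 1/5*3/10 + 4/15*1/5 + 1/6*3/10 + 11/30*1/5 = 71/300
  d_2[Z] = 1/5*3/10 + 4/15*1/10 + 1/6*1/10 + 11/30*1/10 = 7/50
  d_2[W] = 1/5*1/10 + 4/15*1/2 + 1/6*1/2 + 11/30*1/2 = 21/50
d_2 = (X=61/300, Y=71/300, Z=7/50, W=21/50)
  d_3[X] = 61/300*3/10 + 71/300*1/5 + 7/50*1/10 + 21/50*1/5 = 619/3000
  d_3[Y] = 61/300*3/10 + 71/300*1/5 + 7/50*3/10 + 21/50*1/5 = 703/3000
  d_3[Z] = 61/300*3/10 + 71/300*1/10 + 7/50*1/10 + 21/50*1/10 = 211/1500
  d_3[W] = 61/300*1/10 + 71/300*1/2 + 7/50*1/2 + 21/50*1/2 = 157/375
d_3 = (X=619/3000, Y=703/3000, Z=211/1500, W=157/375)

Answer: 619/3000 703/3000 211/1500 157/375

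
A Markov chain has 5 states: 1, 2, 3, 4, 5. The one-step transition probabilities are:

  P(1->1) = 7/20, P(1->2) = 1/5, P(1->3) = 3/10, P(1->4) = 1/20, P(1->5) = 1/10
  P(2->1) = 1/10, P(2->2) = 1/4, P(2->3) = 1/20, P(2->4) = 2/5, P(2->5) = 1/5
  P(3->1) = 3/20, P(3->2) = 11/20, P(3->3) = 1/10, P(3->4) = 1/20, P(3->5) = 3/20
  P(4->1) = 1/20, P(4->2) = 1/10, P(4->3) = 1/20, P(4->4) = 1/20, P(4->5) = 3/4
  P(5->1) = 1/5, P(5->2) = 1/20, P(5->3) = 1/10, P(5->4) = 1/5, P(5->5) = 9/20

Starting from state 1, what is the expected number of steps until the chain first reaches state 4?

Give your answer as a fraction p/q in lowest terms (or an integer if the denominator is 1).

Let h_i = expected steps to first reach 4 from state i.
Boundary: h_4 = 0.
First-step equations for the other states:
  h_1 = 1 + 7/20*h_1 + 1/5*h_2 + 3/10*h_3 + 1/20*h_4 + 1/10*h_5
  h_2 = 1 + 1/10*h_1 + 1/4*h_2 + 1/20*h_3 + 2/5*h_4 + 1/5*h_5
  h_3 = 1 + 3/20*h_1 + 11/20*h_2 + 1/10*h_3 + 1/20*h_4 + 3/20*h_5
  h_5 = 1 + 1/5*h_1 + 1/20*h_2 + 1/10*h_3 + 1/5*h_4 + 9/20*h_5

Substituting h_4 = 0 and rearranging gives the linear system (I - Q) h = 1:
  [13/20, -1/5, -3/10, -1/10] . (h_1, h_2, h_3, h_5) = 1
  [-1/10, 3/4, -1/20, -1/5] . (h_1, h_2, h_3, h_5) = 1
  [-3/20, -11/20, 9/10, -3/20] . (h_1, h_2, h_3, h_5) = 1
  [-1/5, -1/20, -1/10, 11/20] . (h_1, h_2, h_3, h_5) = 1

Solving yields:
  h_1 = 33220/5461
  h_2 = 21515/5461
  h_3 = 29645/5461
  h_5 = 29355/5461

Starting state is 1, so the expected hitting time is h_1 = 33220/5461.

Answer: 33220/5461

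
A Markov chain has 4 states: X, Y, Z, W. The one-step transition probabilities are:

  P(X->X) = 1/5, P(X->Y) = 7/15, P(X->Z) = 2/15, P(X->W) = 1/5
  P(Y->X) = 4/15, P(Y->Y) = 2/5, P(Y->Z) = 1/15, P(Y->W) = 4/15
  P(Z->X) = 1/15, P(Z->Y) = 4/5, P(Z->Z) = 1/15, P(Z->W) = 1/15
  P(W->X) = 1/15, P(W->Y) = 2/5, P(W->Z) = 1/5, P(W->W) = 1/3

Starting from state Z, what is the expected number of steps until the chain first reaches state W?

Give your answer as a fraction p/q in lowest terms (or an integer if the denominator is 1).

Let h_i = expected steps to first reach W from state i.
Boundary: h_W = 0.
First-step equations for the other states:
  h_X = 1 + 1/5*h_X + 7/15*h_Y + 2/15*h_Z + 1/5*h_W
  h_Y = 1 + 4/15*h_X + 2/5*h_Y + 1/15*h_Z + 4/15*h_W
  h_Z = 1 + 1/15*h_X + 4/5*h_Y + 1/15*h_Z + 1/15*h_W

Substituting h_W = 0 and rearranging gives the linear system (I - Q) h = 1:
  [4/5, -7/15, -2/15] . (h_X, h_Y, h_Z) = 1
  [-4/15, 3/5, -1/15] . (h_X, h_Y, h_Z) = 1
  [-1/15, -4/5, 14/15] . (h_X, h_Y, h_Z) = 1

Solving yields:
  h_X = 87/19
  h_Y = 81/19
  h_Z = 96/19

Starting state is Z, so the expected hitting time is h_Z = 96/19.

Answer: 96/19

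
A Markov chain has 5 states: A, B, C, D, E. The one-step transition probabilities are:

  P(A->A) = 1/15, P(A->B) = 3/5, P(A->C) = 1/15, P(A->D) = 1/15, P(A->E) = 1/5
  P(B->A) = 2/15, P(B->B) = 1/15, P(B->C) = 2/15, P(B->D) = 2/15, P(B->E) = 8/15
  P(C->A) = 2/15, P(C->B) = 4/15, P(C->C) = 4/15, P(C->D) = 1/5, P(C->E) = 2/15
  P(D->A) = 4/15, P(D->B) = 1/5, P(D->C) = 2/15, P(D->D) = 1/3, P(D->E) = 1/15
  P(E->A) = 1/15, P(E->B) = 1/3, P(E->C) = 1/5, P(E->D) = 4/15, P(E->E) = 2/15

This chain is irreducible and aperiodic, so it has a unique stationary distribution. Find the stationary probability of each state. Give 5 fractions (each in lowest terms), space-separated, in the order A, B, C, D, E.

The stationary distribution satisfies pi = pi * P, i.e.:
  pi_A = 1/15*pi_A + 2/15*pi_B + 2/15*pi_C + 4/15*pi_D + 1/15*pi_E
  pi_B = 3/5*pi_A + 1/15*pi_B + 4/15*pi_C + 1/5*pi_D + 1/3*pi_E
  pi_C = 1/15*pi_A + 2/15*pi_B + 4/15*pi_C + 2/15*pi_D + 1/5*pi_E
  pi_D = 1/15*pi_A + 2/15*pi_B + 1/5*pi_C + 1/3*pi_D + 4/15*pi_E
  pi_E = 1/5*pi_A + 8/15*pi_B + 2/15*pi_C + 1/15*pi_D + 2/15*pi_E
with normalization: pi_A + pi_B + pi_C + pi_D + pi_E = 1.

Using the first 4 balance equations plus normalization, the linear system A*pi = b is:
  [-14/15, 2/15, 2/15, 4/15, 1/15] . pi = 0
  [3/5, -14/15, 4/15, 1/5, 1/3] . pi = 0
  [1/15, 2/15, -11/15, 2/15, 1/5] . pi = 0
  [1/15, 2/15, 1/5, -2/3, 4/15] . pi = 0
  [1, 1, 1, 1, 1] . pi = 1

Solving yields:
  pi_A = 3875/28414
  pi_B = 7431/28414
  pi_C = 4583/28414
  pi_D = 5899/28414
  pi_E = 3313/14207

Verification (pi * P):
  3875/28414*1/15 + 7431/28414*2/15 + 4583/28414*2/15 + 5899/28414*4/15 + 3313/14207*1/15 = 3875/28414 = pi_A  (ok)
  3875/28414*3/5 + 7431/28414*1/15 + 4583/28414*4/15 + 5899/28414*1/5 + 3313/14207*1/3 = 7431/28414 = pi_B  (ok)
  3875/28414*1/15 + 7431/28414*2/15 + 4583/28414*4/15 + 5899/28414*2/15 + 3313/14207*1/5 = 4583/28414 = pi_C  (ok)
  3875/28414*1/15 + 7431/28414*2/15 + 4583/28414*1/5 + 5899/28414*1/3 + 3313/14207*4/15 = 5899/28414 = pi_D  (ok)
  3875/28414*1/5 + 7431/28414*8/15 + 4583/28414*2/15 + 5899/28414*1/15 + 3313/14207*2/15 = 3313/14207 = pi_E  (ok)

Answer: 3875/28414 7431/28414 4583/28414 5899/28414 3313/14207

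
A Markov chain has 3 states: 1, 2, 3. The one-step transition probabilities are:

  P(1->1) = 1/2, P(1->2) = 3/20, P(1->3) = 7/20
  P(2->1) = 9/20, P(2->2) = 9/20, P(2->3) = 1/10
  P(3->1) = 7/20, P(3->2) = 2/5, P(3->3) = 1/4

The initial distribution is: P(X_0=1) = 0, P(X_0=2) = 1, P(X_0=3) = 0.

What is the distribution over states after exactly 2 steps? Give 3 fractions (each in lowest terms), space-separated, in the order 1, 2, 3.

Propagating the distribution step by step (d_{t+1} = d_t * P):
d_0 = (1=0, 2=1, 3=0)
  d_1[1] = 0*1/2 + 1*9/20 + 0*7/20 = 9/20
  d_1[2] = 0*3/20 + 1*9/20 + 0*2/5 = 9/20
  d_1[3] = 0*7/20 + 1*1/10 + 0*1/4 = 1/10
d_1 = (1=9/20, 2=9/20, 3=1/10)
  d_2[1] = 9/20*1/2 + 9/20*9/20 + 1/10*7/20 = 37/80
  d_2[2] = 9/20*3/20 + 9/20*9/20 + 1/10*2/5 = 31/100
  d_2[3] = 9/20*7/20 + 9/20*1/10 + 1/10*1/4 = 91/400
d_2 = (1=37/80, 2=31/100, 3=91/400)

Answer: 37/80 31/100 91/400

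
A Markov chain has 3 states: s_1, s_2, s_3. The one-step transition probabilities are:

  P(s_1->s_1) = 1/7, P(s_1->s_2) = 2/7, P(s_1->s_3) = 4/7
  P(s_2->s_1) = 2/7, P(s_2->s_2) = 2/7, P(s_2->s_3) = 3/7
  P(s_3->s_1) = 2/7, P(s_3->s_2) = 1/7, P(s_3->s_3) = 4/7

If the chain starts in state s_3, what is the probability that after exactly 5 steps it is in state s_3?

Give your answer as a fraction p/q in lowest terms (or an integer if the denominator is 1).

Computing P^5 by repeated multiplication:
P^1 =
  s_1: [1/7, 2/7, 4/7]
  s_2: [2/7, 2/7, 3/7]
  s_3: [2/7, 1/7, 4/7]
P^2 =
  s_1: [13/49, 10/49, 26/49]
  s_2: [12/49, 11/49, 26/49]
  s_3: [12/49, 10/49, 27/49]
P^3 =
  s_1: [85/343, 72/343, 186/343]
  s_2: [86/343, 72/343, 185/343]
  s_3: [86/343, 71/343, 186/343]
P^4 =
  s_1: [601/2401, 500/2401, 1300/2401]
  s_2: [600/2401, 501/2401, 1300/2401]
  s_3: [600/2401, 500/2401, 1301/2401]
P^5 =
  s_1: [4201/16807, 3502/16807, 9104/16807]
  s_2: [4202/16807, 3502/16807, 9103/16807]
  s_3: [4202/16807, 3501/16807, 9104/16807]

(P^5)[s_3 -> s_3] = 9104/16807

Answer: 9104/16807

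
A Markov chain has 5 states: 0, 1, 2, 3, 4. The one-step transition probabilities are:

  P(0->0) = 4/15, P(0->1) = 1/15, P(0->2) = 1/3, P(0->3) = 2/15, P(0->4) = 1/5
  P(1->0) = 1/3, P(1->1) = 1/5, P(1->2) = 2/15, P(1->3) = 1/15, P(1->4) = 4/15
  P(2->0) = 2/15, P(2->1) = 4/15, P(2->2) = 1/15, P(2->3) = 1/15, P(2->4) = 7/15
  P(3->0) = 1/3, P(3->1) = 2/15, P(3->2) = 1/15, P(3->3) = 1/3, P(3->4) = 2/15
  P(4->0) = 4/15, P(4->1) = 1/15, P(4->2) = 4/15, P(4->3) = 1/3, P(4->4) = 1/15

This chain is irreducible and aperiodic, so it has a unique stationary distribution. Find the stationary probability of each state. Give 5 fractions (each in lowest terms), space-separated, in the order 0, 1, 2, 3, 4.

Answer: 14089/53494 518/3821 10135/53494 10377/53494 1663/7642

Derivation:
The stationary distribution satisfies pi = pi * P, i.e.:
  pi_0 = 4/15*pi_0 + 1/3*pi_1 + 2/15*pi_2 + 1/3*pi_3 + 4/15*pi_4
  pi_1 = 1/15*pi_0 + 1/5*pi_1 + 4/15*pi_2 + 2/15*pi_3 + 1/15*pi_4
  pi_2 = 1/3*pi_0 + 2/15*pi_1 + 1/15*pi_2 + 1/15*pi_3 + 4/15*pi_4
  pi_3 = 2/15*pi_0 + 1/15*pi_1 + 1/15*pi_2 + 1/3*pi_3 + 1/3*pi_4
  pi_4 = 1/5*pi_0 + 4/15*pi_1 + 7/15*pi_2 + 2/15*pi_3 + 1/15*pi_4
with normalization: pi_0 + pi_1 + pi_2 + pi_3 + pi_4 = 1.

Using the first 4 balance equations plus normalization, the linear system A*pi = b is:
  [-11/15, 1/3, 2/15, 1/3, 4/15] . pi = 0
  [1/15, -4/5, 4/15, 2/15, 1/15] . pi = 0
  [1/3, 2/15, -14/15, 1/15, 4/15] . pi = 0
  [2/15, 1/15, 1/15, -2/3, 1/3] . pi = 0
  [1, 1, 1, 1, 1] . pi = 1

Solving yields:
  pi_0 = 14089/53494
  pi_1 = 518/3821
  pi_2 = 10135/53494
  pi_3 = 10377/53494
  pi_4 = 1663/7642

Verification (pi * P):
  14089/53494*4/15 + 518/3821*1/3 + 10135/53494*2/15 + 10377/53494*1/3 + 1663/7642*4/15 = 14089/53494 = pi_0  (ok)
  14089/53494*1/15 + 518/3821*1/5 + 10135/53494*4/15 + 10377/53494*2/15 + 1663/7642*1/15 = 518/3821 = pi_1  (ok)
  14089/53494*1/3 + 518/3821*2/15 + 10135/53494*1/15 + 10377/53494*1/15 + 1663/7642*4/15 = 10135/53494 = pi_2  (ok)
  14089/53494*2/15 + 518/3821*1/15 + 10135/53494*1/15 + 10377/53494*1/3 + 1663/7642*1/3 = 10377/53494 = pi_3  (ok)
  14089/53494*1/5 + 518/3821*4/15 + 10135/53494*7/15 + 10377/53494*2/15 + 1663/7642*1/15 = 1663/7642 = pi_4  (ok)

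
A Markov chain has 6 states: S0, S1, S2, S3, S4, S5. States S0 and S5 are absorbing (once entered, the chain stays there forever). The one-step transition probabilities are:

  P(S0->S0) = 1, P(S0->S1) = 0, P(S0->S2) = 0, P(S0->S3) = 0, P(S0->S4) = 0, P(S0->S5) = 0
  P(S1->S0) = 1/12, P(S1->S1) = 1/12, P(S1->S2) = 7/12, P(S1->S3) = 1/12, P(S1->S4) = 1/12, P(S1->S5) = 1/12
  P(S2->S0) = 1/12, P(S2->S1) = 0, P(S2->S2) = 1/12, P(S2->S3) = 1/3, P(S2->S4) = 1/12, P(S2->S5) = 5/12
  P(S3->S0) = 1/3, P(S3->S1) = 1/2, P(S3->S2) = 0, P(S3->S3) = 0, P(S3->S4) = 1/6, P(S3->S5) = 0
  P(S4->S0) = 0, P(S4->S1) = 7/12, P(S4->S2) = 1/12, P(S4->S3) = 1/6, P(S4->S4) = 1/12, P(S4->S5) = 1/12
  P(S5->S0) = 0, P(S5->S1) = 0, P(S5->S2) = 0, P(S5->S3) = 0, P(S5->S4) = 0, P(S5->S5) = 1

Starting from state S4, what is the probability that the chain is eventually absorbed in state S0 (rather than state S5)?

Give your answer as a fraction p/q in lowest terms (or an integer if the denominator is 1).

Answer: 2057/5201

Derivation:
Let a_i = P(absorbed in S0 | start in state i).
Boundary conditions: a_S0 = 1, a_S5 = 0.
For each transient state i, a_i = sum_j P(i->j) * a_j:
  a_S1 = 1/12*a_S0 + 1/12*a_S1 + 7/12*a_S2 + 1/12*a_S3 + 1/12*a_S4 + 1/12*a_S5
  a_S2 = 1/12*a_S0 + 0*a_S1 + 1/12*a_S2 + 1/3*a_S3 + 1/12*a_S4 + 5/12*a_S5
  a_S3 = 1/3*a_S0 + 1/2*a_S1 + 0*a_S2 + 0*a_S3 + 1/6*a_S4 + 0*a_S5
  a_S4 = 0*a_S0 + 7/12*a_S1 + 1/12*a_S2 + 1/6*a_S3 + 1/12*a_S4 + 1/12*a_S5

Substituting a_S0 = 1 and a_S5 = 0, rearrange to (I - Q) a = r where r[i] = P(i -> S0):
  [11/12, -7/12, -1/12, -1/12] . (a_S1, a_S2, a_S3, a_S4) = 1/12
  [0, 11/12, -1/3, -1/12] . (a_S1, a_S2, a_S3, a_S4) = 1/12
  [-1/2, 0, 1, -1/6] . (a_S1, a_S2, a_S3, a_S4) = 1/3
  [-7/12, -1/12, -1/6, 11/12] . (a_S1, a_S2, a_S3, a_S4) = 0

Solving yields:
  a_S1 = 2085/5201
  a_S2 = 1794/5201
  a_S3 = 3119/5201
  a_S4 = 2057/5201

Starting state is S4, so the absorption probability is a_S4 = 2057/5201.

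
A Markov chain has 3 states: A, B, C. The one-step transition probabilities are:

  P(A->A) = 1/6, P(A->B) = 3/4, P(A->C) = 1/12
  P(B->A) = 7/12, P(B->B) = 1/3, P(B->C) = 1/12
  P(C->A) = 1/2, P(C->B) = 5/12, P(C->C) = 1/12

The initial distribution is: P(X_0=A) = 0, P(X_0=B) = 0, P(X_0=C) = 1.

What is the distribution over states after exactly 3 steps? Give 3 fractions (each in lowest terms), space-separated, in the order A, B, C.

Answer: 731/1728 853/1728 1/12

Derivation:
Propagating the distribution step by step (d_{t+1} = d_t * P):
d_0 = (A=0, B=0, C=1)
  d_1[A] = 0*1/6 + 0*7/12 + 1*1/2 = 1/2
  d_1[B] = 0*3/4 + 0*1/3 + 1*5/12 = 5/12
  d_1[C] = 0*1/12 + 0*1/12 + 1*1/12 = 1/12
d_1 = (A=1/2, B=5/12, C=1/12)
  d_2[A] = 1/2*1/6 + 5/12*7/12 + 1/12*1/2 = 53/144
  d_2[B] = 1/2*3/4 + 5/12*1/3 + 1/12*5/12 = 79/144
  d_2[C] = 1/2*1/12 + 5/12*1/12 + 1/12*1/12 = 1/12
d_2 = (A=53/144, B=79/144, C=1/12)
  d_3[A] = 53/144*1/6 + 79/144*7/12 + 1/12*1/2 = 731/1728
  d_3[B] = 53/144*3/4 + 79/144*1/3 + 1/12*5/12 = 853/1728
  d_3[C] = 53/144*1/12 + 79/144*1/12 + 1/12*1/12 = 1/12
d_3 = (A=731/1728, B=853/1728, C=1/12)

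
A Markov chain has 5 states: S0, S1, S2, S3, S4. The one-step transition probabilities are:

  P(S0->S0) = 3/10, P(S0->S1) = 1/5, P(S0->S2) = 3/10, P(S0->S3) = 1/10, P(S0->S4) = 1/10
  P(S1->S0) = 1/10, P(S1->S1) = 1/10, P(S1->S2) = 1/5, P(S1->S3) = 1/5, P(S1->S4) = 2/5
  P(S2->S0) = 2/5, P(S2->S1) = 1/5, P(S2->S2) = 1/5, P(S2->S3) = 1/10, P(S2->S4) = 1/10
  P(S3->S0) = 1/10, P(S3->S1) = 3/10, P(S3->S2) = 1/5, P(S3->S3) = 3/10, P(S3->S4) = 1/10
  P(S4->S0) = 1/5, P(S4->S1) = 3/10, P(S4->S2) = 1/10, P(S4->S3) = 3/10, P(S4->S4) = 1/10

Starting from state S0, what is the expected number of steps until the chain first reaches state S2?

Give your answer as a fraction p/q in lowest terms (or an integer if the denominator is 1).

Answer: 1400/317

Derivation:
Let h_i = expected steps to first reach S2 from state i.
Boundary: h_S2 = 0.
First-step equations for the other states:
  h_S0 = 1 + 3/10*h_S0 + 1/5*h_S1 + 3/10*h_S2 + 1/10*h_S3 + 1/10*h_S4
  h_S1 = 1 + 1/10*h_S0 + 1/10*h_S1 + 1/5*h_S2 + 1/5*h_S3 + 2/5*h_S4
  h_S3 = 1 + 1/10*h_S0 + 3/10*h_S1 + 1/5*h_S2 + 3/10*h_S3 + 1/10*h_S4
  h_S4 = 1 + 1/5*h_S0 + 3/10*h_S1 + 1/10*h_S2 + 3/10*h_S3 + 1/10*h_S4

Substituting h_S2 = 0 and rearranging gives the linear system (I - Q) h = 1:
  [7/10, -1/5, -1/10, -1/10] . (h_S0, h_S1, h_S3, h_S4) = 1
  [-1/10, 9/10, -1/5, -2/5] . (h_S0, h_S1, h_S3, h_S4) = 1
  [-1/10, -3/10, 7/10, -1/10] . (h_S0, h_S1, h_S3, h_S4) = 1
  [-1/5, -3/10, -3/10, 9/10] . (h_S0, h_S1, h_S3, h_S4) = 1

Solving yields:
  h_S0 = 1400/317
  h_S1 = 1640/317
  h_S3 = 1605/317
  h_S4 = 1745/317

Starting state is S0, so the expected hitting time is h_S0 = 1400/317.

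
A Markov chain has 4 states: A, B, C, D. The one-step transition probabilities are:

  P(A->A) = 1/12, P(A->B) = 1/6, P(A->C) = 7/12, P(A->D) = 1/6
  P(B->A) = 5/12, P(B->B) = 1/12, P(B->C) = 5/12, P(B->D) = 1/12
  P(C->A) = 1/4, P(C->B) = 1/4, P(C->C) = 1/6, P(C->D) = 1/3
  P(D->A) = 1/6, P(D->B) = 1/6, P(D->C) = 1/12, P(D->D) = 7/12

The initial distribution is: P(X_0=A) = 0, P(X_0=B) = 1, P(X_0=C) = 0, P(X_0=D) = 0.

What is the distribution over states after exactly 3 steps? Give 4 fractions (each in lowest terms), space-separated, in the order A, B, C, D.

Answer: 11/48 311/1728 469/1728 23/72

Derivation:
Propagating the distribution step by step (d_{t+1} = d_t * P):
d_0 = (A=0, B=1, C=0, D=0)
  d_1[A] = 0*1/12 + 1*5/12 + 0*1/4 + 0*1/6 = 5/12
  d_1[B] = 0*1/6 + 1*1/12 + 0*1/4 + 0*1/6 = 1/12
  d_1[C] = 0*7/12 + 1*5/12 + 0*1/6 + 0*1/12 = 5/12
  d_1[D] = 0*1/6 + 1*1/12 + 0*1/3 + 0*7/12 = 1/12
d_1 = (A=5/12, B=1/12, C=5/12, D=1/12)
  d_2[A] = 5/12*1/12 + 1/12*5/12 + 5/12*1/4 + 1/12*1/6 = 3/16
  d_2[B] = 5/12*1/6 + 1/12*1/12 + 5/12*1/4 + 1/12*1/6 = 7/36
  d_2[C] = 5/12*7/12 + 1/12*5/12 + 5/12*1/6 + 1/12*1/12 = 17/48
  d_2[D] = 5/12*1/6 + 1/12*1/12 + 5/12*1/3 + 1/12*7/12 = 19/72
d_2 = (A=3/16, B=7/36, C=17/48, D=19/72)
  d_3[A] = 3/16*1/12 + 7/36*5/12 + 17/48*1/4 + 19/72*1/6 = 11/48
  d_3[B] = 3/16*1/6 + 7/36*1/12 + 17/48*1/4 + 19/72*1/6 = 311/1728
  d_3[C] = 3/16*7/12 + 7/36*5/12 + 17/48*1/6 + 19/72*1/12 = 469/1728
  d_3[D] = 3/16*1/6 + 7/36*1/12 + 17/48*1/3 + 19/72*7/12 = 23/72
d_3 = (A=11/48, B=311/1728, C=469/1728, D=23/72)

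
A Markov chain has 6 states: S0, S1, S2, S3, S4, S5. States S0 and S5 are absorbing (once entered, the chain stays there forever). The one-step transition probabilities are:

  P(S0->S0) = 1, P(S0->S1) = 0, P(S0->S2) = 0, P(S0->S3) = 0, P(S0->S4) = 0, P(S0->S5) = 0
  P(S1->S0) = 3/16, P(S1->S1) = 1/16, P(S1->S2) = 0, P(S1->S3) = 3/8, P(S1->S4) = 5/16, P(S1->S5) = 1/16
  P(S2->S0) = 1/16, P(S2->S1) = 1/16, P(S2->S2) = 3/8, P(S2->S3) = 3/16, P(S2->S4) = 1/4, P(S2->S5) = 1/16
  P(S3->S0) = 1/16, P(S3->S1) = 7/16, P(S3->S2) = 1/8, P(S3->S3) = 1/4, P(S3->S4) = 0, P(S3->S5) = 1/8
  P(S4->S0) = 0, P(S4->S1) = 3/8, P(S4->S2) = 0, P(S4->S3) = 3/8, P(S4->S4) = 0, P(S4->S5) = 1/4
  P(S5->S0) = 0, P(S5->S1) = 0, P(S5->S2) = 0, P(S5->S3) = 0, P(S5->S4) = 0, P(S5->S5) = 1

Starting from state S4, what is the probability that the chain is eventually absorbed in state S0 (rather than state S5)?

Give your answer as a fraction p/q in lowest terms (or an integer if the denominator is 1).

Let a_i = P(absorbed in S0 | start in state i).
Boundary conditions: a_S0 = 1, a_S5 = 0.
For each transient state i, a_i = sum_j P(i->j) * a_j:
  a_S1 = 3/16*a_S0 + 1/16*a_S1 + 0*a_S2 + 3/8*a_S3 + 5/16*a_S4 + 1/16*a_S5
  a_S2 = 1/16*a_S0 + 1/16*a_S1 + 3/8*a_S2 + 3/16*a_S3 + 1/4*a_S4 + 1/16*a_S5
  a_S3 = 1/16*a_S0 + 7/16*a_S1 + 1/8*a_S2 + 1/4*a_S3 + 0*a_S4 + 1/8*a_S5
  a_S4 = 0*a_S0 + 3/8*a_S1 + 0*a_S2 + 3/8*a_S3 + 0*a_S4 + 1/4*a_S5

Substituting a_S0 = 1 and a_S5 = 0, rearrange to (I - Q) a = r where r[i] = P(i -> S0):
  [15/16, 0, -3/8, -5/16] . (a_S1, a_S2, a_S3, a_S4) = 3/16
  [-1/16, 5/8, -3/16, -1/4] . (a_S1, a_S2, a_S3, a_S4) = 1/16
  [-7/16, -1/8, 3/4, 0] . (a_S1, a_S2, a_S3, a_S4) = 1/16
  [-3/8, 0, -3/8, 1] . (a_S1, a_S2, a_S3, a_S4) = 0

Solving yields:
  a_S1 = 38/77
  a_S2 = 65/154
  a_S3 = 34/77
  a_S4 = 27/77

Starting state is S4, so the absorption probability is a_S4 = 27/77.

Answer: 27/77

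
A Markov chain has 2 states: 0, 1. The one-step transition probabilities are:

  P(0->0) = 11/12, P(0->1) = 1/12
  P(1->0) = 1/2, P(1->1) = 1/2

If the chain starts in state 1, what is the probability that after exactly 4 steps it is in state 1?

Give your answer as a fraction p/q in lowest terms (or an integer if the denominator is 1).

Computing P^4 by repeated multiplication:
P^1 =
  0: [11/12, 1/12]
  1: [1/2, 1/2]
P^2 =
  0: [127/144, 17/144]
  1: [17/24, 7/24]
P^3 =
  0: [1499/1728, 229/1728]
  1: [229/288, 59/288]
P^4 =
  0: [17863/20736, 2873/20736]
  1: [2873/3456, 583/3456]

(P^4)[1 -> 1] = 583/3456

Answer: 583/3456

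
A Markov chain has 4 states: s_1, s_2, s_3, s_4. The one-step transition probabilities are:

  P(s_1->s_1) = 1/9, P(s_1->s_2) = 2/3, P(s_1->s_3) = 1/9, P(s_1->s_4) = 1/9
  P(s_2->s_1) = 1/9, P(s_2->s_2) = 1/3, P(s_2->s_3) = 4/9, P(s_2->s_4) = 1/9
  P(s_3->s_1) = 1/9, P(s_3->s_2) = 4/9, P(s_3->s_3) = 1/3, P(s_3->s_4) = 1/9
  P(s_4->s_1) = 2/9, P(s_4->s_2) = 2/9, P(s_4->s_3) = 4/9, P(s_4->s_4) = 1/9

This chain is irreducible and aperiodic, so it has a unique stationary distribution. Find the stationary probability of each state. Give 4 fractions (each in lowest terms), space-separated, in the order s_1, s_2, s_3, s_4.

Answer: 10/81 163/405 49/135 1/9

Derivation:
The stationary distribution satisfies pi = pi * P, i.e.:
  pi_s_1 = 1/9*pi_s_1 + 1/9*pi_s_2 + 1/9*pi_s_3 + 2/9*pi_s_4
  pi_s_2 = 2/3*pi_s_1 + 1/3*pi_s_2 + 4/9*pi_s_3 + 2/9*pi_s_4
  pi_s_3 = 1/9*pi_s_1 + 4/9*pi_s_2 + 1/3*pi_s_3 + 4/9*pi_s_4
  pi_s_4 = 1/9*pi_s_1 + 1/9*pi_s_2 + 1/9*pi_s_3 + 1/9*pi_s_4
with normalization: pi_s_1 + pi_s_2 + pi_s_3 + pi_s_4 = 1.

Using the first 3 balance equations plus normalization, the linear system A*pi = b is:
  [-8/9, 1/9, 1/9, 2/9] . pi = 0
  [2/3, -2/3, 4/9, 2/9] . pi = 0
  [1/9, 4/9, -2/3, 4/9] . pi = 0
  [1, 1, 1, 1] . pi = 1

Solving yields:
  pi_s_1 = 10/81
  pi_s_2 = 163/405
  pi_s_3 = 49/135
  pi_s_4 = 1/9

Verification (pi * P):
  10/81*1/9 + 163/405*1/9 + 49/135*1/9 + 1/9*2/9 = 10/81 = pi_s_1  (ok)
  10/81*2/3 + 163/405*1/3 + 49/135*4/9 + 1/9*2/9 = 163/405 = pi_s_2  (ok)
  10/81*1/9 + 163/405*4/9 + 49/135*1/3 + 1/9*4/9 = 49/135 = pi_s_3  (ok)
  10/81*1/9 + 163/405*1/9 + 49/135*1/9 + 1/9*1/9 = 1/9 = pi_s_4  (ok)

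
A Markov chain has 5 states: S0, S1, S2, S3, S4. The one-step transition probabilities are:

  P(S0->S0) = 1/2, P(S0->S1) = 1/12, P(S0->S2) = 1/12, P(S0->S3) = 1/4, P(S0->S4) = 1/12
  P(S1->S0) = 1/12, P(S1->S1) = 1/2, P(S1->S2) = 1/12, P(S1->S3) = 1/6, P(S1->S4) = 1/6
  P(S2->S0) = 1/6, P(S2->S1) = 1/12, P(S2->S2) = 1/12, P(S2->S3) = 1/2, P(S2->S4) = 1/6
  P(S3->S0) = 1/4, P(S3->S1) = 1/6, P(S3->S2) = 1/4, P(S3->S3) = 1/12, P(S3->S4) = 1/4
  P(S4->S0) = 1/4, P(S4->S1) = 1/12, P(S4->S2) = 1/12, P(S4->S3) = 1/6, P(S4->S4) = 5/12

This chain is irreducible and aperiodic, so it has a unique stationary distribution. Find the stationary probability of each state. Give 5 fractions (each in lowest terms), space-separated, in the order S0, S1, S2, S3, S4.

The stationary distribution satisfies pi = pi * P, i.e.:
  pi_S0 = 1/2*pi_S0 + 1/12*pi_S1 + 1/6*pi_S2 + 1/4*pi_S3 + 1/4*pi_S4
  pi_S1 = 1/12*pi_S0 + 1/2*pi_S1 + 1/12*pi_S2 + 1/6*pi_S3 + 1/12*pi_S4
  pi_S2 = 1/12*pi_S0 + 1/12*pi_S1 + 1/12*pi_S2 + 1/4*pi_S3 + 1/12*pi_S4
  pi_S3 = 1/4*pi_S0 + 1/6*pi_S1 + 1/2*pi_S2 + 1/12*pi_S3 + 1/6*pi_S4
  pi_S4 = 1/12*pi_S0 + 1/6*pi_S1 + 1/6*pi_S2 + 1/4*pi_S3 + 5/12*pi_S4
with normalization: pi_S0 + pi_S1 + pi_S2 + pi_S3 + pi_S4 = 1.

Using the first 4 balance equations plus normalization, the linear system A*pi = b is:
  [-1/2, 1/12, 1/6, 1/4, 1/4] . pi = 0
  [1/12, -1/2, 1/12, 1/6, 1/12] . pi = 0
  [1/12, 1/12, -11/12, 1/4, 1/12] . pi = 0
  [1/4, 1/6, 1/2, -11/12, 1/6] . pi = 0
  [1, 1, 1, 1, 1] . pi = 1

Solving yields:
  pi_S0 = 2637/9362
  pi_S1 = 1621/9362
  pi_S2 = 1111/9362
  pi_S3 = 1985/9362
  pi_S4 = 1004/4681

Verification (pi * P):
  2637/9362*1/2 + 1621/9362*1/12 + 1111/9362*1/6 + 1985/9362*1/4 + 1004/4681*1/4 = 2637/9362 = pi_S0  (ok)
  2637/9362*1/12 + 1621/9362*1/2 + 1111/9362*1/12 + 1985/9362*1/6 + 1004/4681*1/12 = 1621/9362 = pi_S1  (ok)
  2637/9362*1/12 + 1621/9362*1/12 + 1111/9362*1/12 + 1985/9362*1/4 + 1004/4681*1/12 = 1111/9362 = pi_S2  (ok)
  2637/9362*1/4 + 1621/9362*1/6 + 1111/9362*1/2 + 1985/9362*1/12 + 1004/4681*1/6 = 1985/9362 = pi_S3  (ok)
  2637/9362*1/12 + 1621/9362*1/6 + 1111/9362*1/6 + 1985/9362*1/4 + 1004/4681*5/12 = 1004/4681 = pi_S4  (ok)

Answer: 2637/9362 1621/9362 1111/9362 1985/9362 1004/4681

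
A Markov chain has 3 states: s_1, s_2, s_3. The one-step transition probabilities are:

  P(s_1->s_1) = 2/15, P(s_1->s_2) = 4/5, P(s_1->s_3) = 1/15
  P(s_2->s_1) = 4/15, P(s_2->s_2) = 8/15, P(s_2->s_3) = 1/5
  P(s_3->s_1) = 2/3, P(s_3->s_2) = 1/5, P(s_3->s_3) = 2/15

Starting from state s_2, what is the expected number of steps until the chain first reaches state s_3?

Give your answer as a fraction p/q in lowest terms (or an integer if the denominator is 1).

Answer: 255/43

Derivation:
Let h_i = expected steps to first reach s_3 from state i.
Boundary: h_s_3 = 0.
First-step equations for the other states:
  h_s_1 = 1 + 2/15*h_s_1 + 4/5*h_s_2 + 1/15*h_s_3
  h_s_2 = 1 + 4/15*h_s_1 + 8/15*h_s_2 + 1/5*h_s_3

Substituting h_s_3 = 0 and rearranging gives the linear system (I - Q) h = 1:
  [13/15, -4/5] . (h_s_1, h_s_2) = 1
  [-4/15, 7/15] . (h_s_1, h_s_2) = 1

Solving yields:
  h_s_1 = 285/43
  h_s_2 = 255/43

Starting state is s_2, so the expected hitting time is h_s_2 = 255/43.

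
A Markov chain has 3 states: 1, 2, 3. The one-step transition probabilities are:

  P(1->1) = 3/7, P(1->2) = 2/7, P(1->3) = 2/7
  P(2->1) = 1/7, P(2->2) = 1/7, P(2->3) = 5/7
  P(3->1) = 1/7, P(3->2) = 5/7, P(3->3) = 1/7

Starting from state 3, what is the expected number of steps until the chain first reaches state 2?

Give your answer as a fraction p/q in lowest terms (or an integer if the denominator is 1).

Answer: 35/22

Derivation:
Let h_i = expected steps to first reach 2 from state i.
Boundary: h_2 = 0.
First-step equations for the other states:
  h_1 = 1 + 3/7*h_1 + 2/7*h_2 + 2/7*h_3
  h_3 = 1 + 1/7*h_1 + 5/7*h_2 + 1/7*h_3

Substituting h_2 = 0 and rearranging gives the linear system (I - Q) h = 1:
  [4/7, -2/7] . (h_1, h_3) = 1
  [-1/7, 6/7] . (h_1, h_3) = 1

Solving yields:
  h_1 = 28/11
  h_3 = 35/22

Starting state is 3, so the expected hitting time is h_3 = 35/22.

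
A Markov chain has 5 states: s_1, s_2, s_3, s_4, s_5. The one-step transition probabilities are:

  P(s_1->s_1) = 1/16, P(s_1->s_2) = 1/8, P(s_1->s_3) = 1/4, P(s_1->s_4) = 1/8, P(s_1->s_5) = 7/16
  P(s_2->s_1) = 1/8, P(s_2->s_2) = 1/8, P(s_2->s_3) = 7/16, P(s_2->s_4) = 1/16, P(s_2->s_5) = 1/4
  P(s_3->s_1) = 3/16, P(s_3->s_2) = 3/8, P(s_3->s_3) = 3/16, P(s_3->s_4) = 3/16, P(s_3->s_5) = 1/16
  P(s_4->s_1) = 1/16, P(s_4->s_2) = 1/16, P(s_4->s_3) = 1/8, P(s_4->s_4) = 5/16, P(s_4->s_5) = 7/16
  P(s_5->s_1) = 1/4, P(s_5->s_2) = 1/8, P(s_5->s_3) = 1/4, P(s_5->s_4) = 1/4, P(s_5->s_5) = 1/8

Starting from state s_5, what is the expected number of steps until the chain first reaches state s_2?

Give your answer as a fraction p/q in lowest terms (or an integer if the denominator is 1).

Answer: 37672/6125

Derivation:
Let h_i = expected steps to first reach s_2 from state i.
Boundary: h_s_2 = 0.
First-step equations for the other states:
  h_s_1 = 1 + 1/16*h_s_1 + 1/8*h_s_2 + 1/4*h_s_3 + 1/8*h_s_4 + 7/16*h_s_5
  h_s_3 = 1 + 3/16*h_s_1 + 3/8*h_s_2 + 3/16*h_s_3 + 3/16*h_s_4 + 1/16*h_s_5
  h_s_4 = 1 + 1/16*h_s_1 + 1/16*h_s_2 + 1/8*h_s_3 + 5/16*h_s_4 + 7/16*h_s_5
  h_s_5 = 1 + 1/4*h_s_1 + 1/8*h_s_2 + 1/4*h_s_3 + 1/4*h_s_4 + 1/8*h_s_5

Substituting h_s_2 = 0 and rearranging gives the linear system (I - Q) h = 1:
  [15/16, -1/4, -1/8, -7/16] . (h_s_1, h_s_3, h_s_4, h_s_5) = 1
  [-3/16, 13/16, -3/16, -1/16] . (h_s_1, h_s_3, h_s_4, h_s_5) = 1
  [-1/16, -1/8, 11/16, -7/16] . (h_s_1, h_s_3, h_s_4, h_s_5) = 1
  [-1/4, -1/4, -1/4, 7/8] . (h_s_1, h_s_3, h_s_4, h_s_5) = 1

Solving yields:
  h_s_1 = 37272/6125
  h_s_3 = 28608/6125
  h_s_4 = 41472/6125
  h_s_5 = 37672/6125

Starting state is s_5, so the expected hitting time is h_s_5 = 37672/6125.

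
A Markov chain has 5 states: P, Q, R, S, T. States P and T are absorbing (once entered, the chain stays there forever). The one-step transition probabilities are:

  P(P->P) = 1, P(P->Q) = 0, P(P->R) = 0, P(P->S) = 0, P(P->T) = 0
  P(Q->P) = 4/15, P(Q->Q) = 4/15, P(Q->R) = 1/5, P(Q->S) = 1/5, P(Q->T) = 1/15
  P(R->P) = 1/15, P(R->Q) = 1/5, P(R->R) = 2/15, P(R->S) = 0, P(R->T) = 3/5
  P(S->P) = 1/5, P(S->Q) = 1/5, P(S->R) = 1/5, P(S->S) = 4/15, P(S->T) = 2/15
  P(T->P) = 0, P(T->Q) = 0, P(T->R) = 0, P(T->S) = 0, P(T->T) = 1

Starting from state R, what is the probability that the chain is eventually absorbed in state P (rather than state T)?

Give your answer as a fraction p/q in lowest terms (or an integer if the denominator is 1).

Answer: 271/1330

Derivation:
Let a_i = P(absorbed in P | start in state i).
Boundary conditions: a_P = 1, a_T = 0.
For each transient state i, a_i = sum_j P(i->j) * a_j:
  a_Q = 4/15*a_P + 4/15*a_Q + 1/5*a_R + 1/5*a_S + 1/15*a_T
  a_R = 1/15*a_P + 1/5*a_Q + 2/15*a_R + 0*a_S + 3/5*a_T
  a_S = 1/5*a_P + 1/5*a_Q + 1/5*a_R + 4/15*a_S + 2/15*a_T

Substituting a_P = 1 and a_T = 0, rearrange to (I - Q) a = r where r[i] = P(i -> P):
  [11/15, -1/5, -1/5] . (a_Q, a_R, a_S) = 4/15
  [-1/5, 13/15, 0] . (a_Q, a_R, a_S) = 1/15
  [-1/5, -1/5, 11/15] . (a_Q, a_R, a_S) = 1/5

Solving yields:
  a_Q = 731/1330
  a_R = 271/1330
  a_S = 318/665

Starting state is R, so the absorption probability is a_R = 271/1330.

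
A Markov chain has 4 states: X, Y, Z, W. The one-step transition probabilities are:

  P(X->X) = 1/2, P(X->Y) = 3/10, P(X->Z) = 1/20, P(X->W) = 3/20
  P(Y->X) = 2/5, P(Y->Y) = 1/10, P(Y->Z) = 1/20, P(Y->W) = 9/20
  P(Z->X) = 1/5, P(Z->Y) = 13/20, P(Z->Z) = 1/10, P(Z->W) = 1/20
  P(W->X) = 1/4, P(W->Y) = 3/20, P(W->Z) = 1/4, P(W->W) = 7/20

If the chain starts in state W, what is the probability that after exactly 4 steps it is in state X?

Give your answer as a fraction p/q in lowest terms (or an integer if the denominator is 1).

Computing P^4 by repeated multiplication:
P^1 =
  X: [1/2, 3/10, 1/20, 3/20]
  Y: [2/5, 1/10, 1/20, 9/20]
  Z: [1/5, 13/20, 1/10, 1/20]
  W: [1/4, 3/20, 1/4, 7/20]
P^2 =
  X: [167/400, 47/200, 33/400, 53/200]
  Y: [29/80, 23/100, 57/400, 53/200]
  Z: [157/400, 79/400, 13/200, 69/200]
  W: [129/400, 61/200, 53/400, 6/25]
P^3 =
  X: [771/2000, 1937/8000, 857/8000, 1061/4000]
  Y: [46/125, 2113/8000, 881/8000, 1031/4000]
  Z: [749/2000, 463/2000, 489/4000, 1087/4000]
  W: [1479/4000, 399/1600, 837/8000, 221/800]
P^4 =
  X: [30187/80000, 7977/32000, 3469/32000, 10599/40000]
  Y: [30089/80000, 39529/160000, 17129/160000, 10791/40000]
  Z: [29779/80000, 10229/40000, 8837/80000, 10463/40000]
  W: [29969/80000, 39249/160000, 17677/160000, 337/1250]

(P^4)[W -> X] = 29969/80000

Answer: 29969/80000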